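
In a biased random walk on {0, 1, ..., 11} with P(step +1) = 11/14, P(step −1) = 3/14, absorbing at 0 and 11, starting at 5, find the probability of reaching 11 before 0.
P(hit 11 before 0) = (1 − (3/11)^5) / (1 − (3/11)^11) = 35610147661/35663936683

Let u_k denote P(reach 11 before 0 | start at k). Boundary: u_0 = 0, u_11 = 1. Recurrence: u_k = 11/14·u_{k+1} + 3/14·u_{k-1} for 1 ≤ k ≤ 10. Try u_k = A + B·r^k with r = q/p = (3/14)/(11/14) = 3/11. Substitution satisfies the recurrence; boundary conditions give:
  u_k = (1 − r^k) / (1 − r^N) = (1 − (3/11)^5) / (1 − (3/11)^11) = 35610147661/35663936683.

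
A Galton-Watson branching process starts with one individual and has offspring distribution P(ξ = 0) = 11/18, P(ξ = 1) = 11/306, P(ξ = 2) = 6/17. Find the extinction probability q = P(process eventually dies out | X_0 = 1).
q = 1

Mean offspring μ = 0·11/18 + 1·11/306 + 2·6/17 = 227/306 ≤ 1. For μ ≤ 1 with offspring not concentrated at 1, the Galton-Watson process goes extinct almost surely, so q = 1.
(Algebraic check: The pgf is f(s) = 11/18 + 11/306·s + 6/17·s². The extinction probability q is the smallest fixed point of f in [0, 1]. Setting s = f(s):
  6/17·s² + (11/306 − 1)·s + 11/18 = 0
  6/17·s² − (11/18 + 6/17)·s + 11/18 = 0
which factors as (s − 1)·(6/17·s − 11/18) = 0, giving roots s = 1 and s = (11/18)/(6/17) = 187/108. Since 187/108 ≥ 1, the smallest root in [0, 1] is s = 1.)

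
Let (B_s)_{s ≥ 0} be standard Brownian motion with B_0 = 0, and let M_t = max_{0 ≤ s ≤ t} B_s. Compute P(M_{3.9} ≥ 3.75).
P(M_{3.9} ≥ 3.75) = 2·P(B_{3.9} ≥ 3.75) = 2(1 − Φ(3.75/√3.9)) ≈ 0.0576

By the reflection principle for Brownian motion, P(M_t ≥ a) = 2 · P(B_t ≥ a) for a ≥ 0. Since B_t ~ N(0, t), P(B_t ≥ 3.75) = 1 − Φ(3.75/√t) = 1 − Φ(3.75/√3.9) = 1 − Φ(1.8989). So
  P(M_{3.9} ≥ 3.75) = 2(1 − Φ(1.8989)) ≈ 0.0576.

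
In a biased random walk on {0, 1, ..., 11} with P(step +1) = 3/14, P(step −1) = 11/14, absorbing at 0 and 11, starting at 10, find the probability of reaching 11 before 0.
P(hit 11 before 0) = (1 − (11/3)^10) / (1 − (11/3)^11) = 9726512082/35663936683

Let u_k denote P(reach 11 before 0 | start at k). Boundary: u_0 = 0, u_11 = 1. Recurrence: u_k = 3/14·u_{k+1} + 11/14·u_{k-1} for 1 ≤ k ≤ 10. Try u_k = A + B·r^k with r = q/p = (11/14)/(3/14) = 11/3. Substitution satisfies the recurrence; boundary conditions give:
  u_k = (1 − r^k) / (1 − r^N) = (1 − (11/3)^10) / (1 − (11/3)^11) = 9726512082/35663936683.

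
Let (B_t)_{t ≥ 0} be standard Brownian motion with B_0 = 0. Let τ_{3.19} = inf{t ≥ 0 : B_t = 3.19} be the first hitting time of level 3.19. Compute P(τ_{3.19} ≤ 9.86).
P(τ_{3.19} ≤ 9.86) = 2(1 − Φ(3.19/√9.86)) = 2(1 − Φ(1.0159)) ≈ 0.3097

By the reflection principle for standard BM, P(τ_b ≤ t) = 2 · P(B_t ≥ b). Since B_t ~ N(0, t), P(B_t ≥ 3.19) = 1 − Φ(3.19/√t) = 1 − Φ(3.19/√9.86) = 1 − Φ(1.0159) ≈ 0.15484. Doubling: P(τ_{3.19} ≤ 9.86) ≈ 2 · 0.15484 = 0.30968 ≈ 0.3097.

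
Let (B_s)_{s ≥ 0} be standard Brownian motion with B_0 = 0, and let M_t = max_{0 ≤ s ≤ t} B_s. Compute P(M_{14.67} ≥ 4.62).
P(M_{14.67} ≥ 4.62) = 2·P(B_{14.67} ≥ 4.62) = 2(1 − Φ(4.62/√14.67)) ≈ 0.2277

By the reflection principle for Brownian motion, P(M_t ≥ a) = 2 · P(B_t ≥ a) for a ≥ 0. Since B_t ~ N(0, t), P(B_t ≥ 4.62) = 1 − Φ(4.62/√t) = 1 − Φ(4.62/√14.67) = 1 − Φ(1.2062). So
  P(M_{14.67} ≥ 4.62) = 2(1 − Φ(1.2062)) ≈ 0.2277.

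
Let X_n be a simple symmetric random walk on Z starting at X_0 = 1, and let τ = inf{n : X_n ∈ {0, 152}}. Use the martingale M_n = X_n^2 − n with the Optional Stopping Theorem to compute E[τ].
E[τ] = 151

M_n = X_n^2 − n is a martingale (since E[X_{n+1}^2 | F_n] = X_n^2 + 1). By OST (τ has finite mean in a bounded region), E[M_τ] = E[M_0] = X_0^2 − 0 = 1^2 = 1. Also E[M_τ] = E[X_τ^2] − E[τ]. The walk exits at 0 or 152, with P(hit 152 first) = 1/152, so E[X_τ^2] = 152^2 · 1/152 + 0 = 152. Thus E[τ] = E[X_τ^2] − E[M_τ] = 152 − 1 = 151 = 1(152 − 1) = 151.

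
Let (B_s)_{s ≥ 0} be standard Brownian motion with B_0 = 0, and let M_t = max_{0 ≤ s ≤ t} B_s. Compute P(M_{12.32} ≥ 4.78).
P(M_{12.32} ≥ 4.78) = 2·P(B_{12.32} ≥ 4.78) = 2(1 − Φ(4.78/√12.32)) ≈ 0.1733

By the reflection principle for Brownian motion, P(M_t ≥ a) = 2 · P(B_t ≥ a) for a ≥ 0. Since B_t ~ N(0, t), P(B_t ≥ 4.78) = 1 − Φ(4.78/√t) = 1 − Φ(4.78/√12.32) = 1 − Φ(1.3618). So
  P(M_{12.32} ≥ 4.78) = 2(1 − Φ(1.3618)) ≈ 0.1733.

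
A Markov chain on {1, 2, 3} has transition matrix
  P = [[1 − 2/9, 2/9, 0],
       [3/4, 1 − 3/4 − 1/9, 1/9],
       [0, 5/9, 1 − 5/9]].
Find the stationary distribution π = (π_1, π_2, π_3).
π = (45/61, 40/183, 8/183)

This is a birth-death chain on three states, which satisfies detailed balance: π_1 · P_{12} = π_2 · P_{21} and π_2 · P_{23} = π_3 · P_{32}.
From π_1 · 2/9 = π_2 · 3/4: π_2/π_1 = (2/9)/(3/4) = 8/27.
From π_2 · 1/9 = π_3 · 5/9: π_3/π_2 = (1/9)/(5/9) = 1/5.
Take π_1 proportional to 1; then unnormalized π = (1, 8/27, 8/135). Normalize by dividing by the sum 61/45:
  π = (45/61, 40/183, 8/183).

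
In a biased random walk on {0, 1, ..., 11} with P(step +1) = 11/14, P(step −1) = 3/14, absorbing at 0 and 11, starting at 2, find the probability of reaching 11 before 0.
P(hit 11 before 0) = (1 − (3/11)^2) / (1 − (3/11)^11) = 33011267674/35663936683

Let u_k denote P(reach 11 before 0 | start at k). Boundary: u_0 = 0, u_11 = 1. Recurrence: u_k = 11/14·u_{k+1} + 3/14·u_{k-1} for 1 ≤ k ≤ 10. Try u_k = A + B·r^k with r = q/p = (3/14)/(11/14) = 3/11. Substitution satisfies the recurrence; boundary conditions give:
  u_k = (1 − r^k) / (1 − r^N) = (1 − (3/11)^2) / (1 − (3/11)^11) = 33011267674/35663936683.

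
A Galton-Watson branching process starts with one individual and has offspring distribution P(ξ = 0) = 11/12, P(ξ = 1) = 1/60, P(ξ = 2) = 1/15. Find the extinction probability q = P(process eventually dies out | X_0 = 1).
q = 1

Mean offspring μ = 0·11/12 + 1·1/60 + 2·1/15 = 3/20 ≤ 1. For μ ≤ 1 with offspring not concentrated at 1, the Galton-Watson process goes extinct almost surely, so q = 1.
(Algebraic check: The pgf is f(s) = 11/12 + 1/60·s + 1/15·s². The extinction probability q is the smallest fixed point of f in [0, 1]. Setting s = f(s):
  1/15·s² + (1/60 − 1)·s + 11/12 = 0
  1/15·s² − (11/12 + 1/15)·s + 11/12 = 0
which factors as (s − 1)·(1/15·s − 11/12) = 0, giving roots s = 1 and s = (11/12)/(1/15) = 55/4. Since 55/4 ≥ 1, the smallest root in [0, 1] is s = 1.)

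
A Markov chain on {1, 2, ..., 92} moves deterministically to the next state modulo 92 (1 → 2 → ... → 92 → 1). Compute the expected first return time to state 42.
E[T_42 | X_0 = 42] = 92

The chain cycles deterministically, so starting at state 42 it returns in exactly 92 steps. Equivalently, the stationary distribution is uniform π_j = 1/92 for every state j, so by Kac's formula E[T_42] = 1/π_42 = 92.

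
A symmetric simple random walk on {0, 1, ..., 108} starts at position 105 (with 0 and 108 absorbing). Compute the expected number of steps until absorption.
E[τ | X_0 = 105] = 315

Let v_k = E[τ | X_0 = k]. Boundary: v_0 = v_108 = 0. Recurrence: v_k = 1 + (v_{k-1} + v_{k+1})/2 for 1 ≤ k ≤ 107. The particular solution to v_k − (v_{k-1} + v_{k+1})/2 = 1 is v_k = −k^2. Adding homogeneous solution A + B k and matching boundaries gives v_k = k (108 − k). Substituting k = 105: v_105 = 105 · 3 = 315.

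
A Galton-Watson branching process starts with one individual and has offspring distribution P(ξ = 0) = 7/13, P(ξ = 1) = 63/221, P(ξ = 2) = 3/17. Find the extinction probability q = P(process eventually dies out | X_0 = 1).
q = 1

Mean offspring μ = 0·7/13 + 1·63/221 + 2·3/17 = 141/221 ≤ 1. For μ ≤ 1 with offspring not concentrated at 1, the Galton-Watson process goes extinct almost surely, so q = 1.
(Algebraic check: The pgf is f(s) = 7/13 + 63/221·s + 3/17·s². The extinction probability q is the smallest fixed point of f in [0, 1]. Setting s = f(s):
  3/17·s² + (63/221 − 1)·s + 7/13 = 0
  3/17·s² − (7/13 + 3/17)·s + 7/13 = 0
which factors as (s − 1)·(3/17·s − 7/13) = 0, giving roots s = 1 and s = (7/13)/(3/17) = 119/39. Since 119/39 ≥ 1, the smallest root in [0, 1] is s = 1.)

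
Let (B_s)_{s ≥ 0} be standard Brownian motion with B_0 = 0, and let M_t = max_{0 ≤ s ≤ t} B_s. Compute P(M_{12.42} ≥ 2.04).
P(M_{12.42} ≥ 2.04) = 2·P(B_{12.42} ≥ 2.04) = 2(1 − Φ(2.04/√12.42)) ≈ 0.5627

By the reflection principle for Brownian motion, P(M_t ≥ a) = 2 · P(B_t ≥ a) for a ≥ 0. Since B_t ~ N(0, t), P(B_t ≥ 2.04) = 1 − Φ(2.04/√t) = 1 − Φ(2.04/√12.42) = 1 − Φ(0.5789). So
  P(M_{12.42} ≥ 2.04) = 2(1 − Φ(0.5789)) ≈ 0.5627.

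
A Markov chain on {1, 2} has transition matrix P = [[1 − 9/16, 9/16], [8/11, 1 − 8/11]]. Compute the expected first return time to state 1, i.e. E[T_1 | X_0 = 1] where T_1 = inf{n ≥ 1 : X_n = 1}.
E[T_1 | X_0 = 1] = 1/π_1 = 227/128

For an irreducible recurrent Markov chain with stationary distribution π, E[T_i | X_0 = i] = 1/π_i (Kac's formula). Here π_1 = (8/11)/(9/16 + 8/11) = (8/11)/(227/176) = 128/227, so E[T_1 | X_0 = 1] = 1/π_1 = (9/16 + 8/11)/(8/11) = (227/176)/(8/11) = 227/128.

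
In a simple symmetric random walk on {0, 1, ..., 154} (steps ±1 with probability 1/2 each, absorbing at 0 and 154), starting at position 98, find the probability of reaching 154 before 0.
P(hit 154 before 0) = 98/154 = 7/11

Let u_k = P(hit 154 before 0 | start at k). Then u_0 = 0, u_154 = 1, and u_k = u_{k-1}/2 + u_{k+1}/2 for 1 ≤ k ≤ 153. This harmonic recurrence is solved by u_k = k/154, giving u_98 = 98/154 = 7/11.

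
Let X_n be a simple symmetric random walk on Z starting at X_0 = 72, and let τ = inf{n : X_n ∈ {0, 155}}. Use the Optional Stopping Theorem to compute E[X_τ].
E[X_τ] = 72

X_n is a martingale and τ is a bounded-mean stopping time (indeed τ is finite a.s. with bounded expectation since the walk is in a bounded region). By the OST, E[X_τ] = E[X_0] = 72. Equivalently: E[X_τ] = 155 · P(hit 155 first) + 0 · P(hit 0 first) = 155 · (72/155) = 72.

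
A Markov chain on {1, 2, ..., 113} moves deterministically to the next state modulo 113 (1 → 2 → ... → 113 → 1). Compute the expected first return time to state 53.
E[T_53 | X_0 = 53] = 113

The chain cycles deterministically, so starting at state 53 it returns in exactly 113 steps. Equivalently, the stationary distribution is uniform π_j = 1/113 for every state j, so by Kac's formula E[T_53] = 1/π_53 = 113.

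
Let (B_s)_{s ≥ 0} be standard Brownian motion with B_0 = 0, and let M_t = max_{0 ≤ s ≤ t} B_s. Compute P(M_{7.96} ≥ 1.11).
P(M_{7.96} ≥ 1.11) = 2·P(B_{7.96} ≥ 1.11) = 2(1 − Φ(1.11/√7.96)) ≈ 0.6940

By the reflection principle for Brownian motion, P(M_t ≥ a) = 2 · P(B_t ≥ a) for a ≥ 0. Since B_t ~ N(0, t), P(B_t ≥ 1.11) = 1 − Φ(1.11/√t) = 1 − Φ(1.11/√7.96) = 1 − Φ(0.3934). So
  P(M_{7.96} ≥ 1.11) = 2(1 − Φ(0.3934)) ≈ 0.6940.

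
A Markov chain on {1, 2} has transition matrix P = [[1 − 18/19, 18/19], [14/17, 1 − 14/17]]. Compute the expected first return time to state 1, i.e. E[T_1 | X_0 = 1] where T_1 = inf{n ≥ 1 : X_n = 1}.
E[T_1 | X_0 = 1] = 1/π_1 = 286/133

For an irreducible recurrent Markov chain with stationary distribution π, E[T_i | X_0 = i] = 1/π_i (Kac's formula). Here π_1 = (14/17)/(18/19 + 14/17) = (14/17)/(572/323) = 133/286, so E[T_1 | X_0 = 1] = 1/π_1 = (18/19 + 14/17)/(14/17) = (572/323)/(14/17) = 286/133.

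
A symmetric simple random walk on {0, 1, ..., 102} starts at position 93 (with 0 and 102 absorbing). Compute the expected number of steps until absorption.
E[τ | X_0 = 93] = 837

Let v_k = E[τ | X_0 = k]. Boundary: v_0 = v_102 = 0. Recurrence: v_k = 1 + (v_{k-1} + v_{k+1})/2 for 1 ≤ k ≤ 101. The particular solution to v_k − (v_{k-1} + v_{k+1})/2 = 1 is v_k = −k^2. Adding homogeneous solution A + B k and matching boundaries gives v_k = k (102 − k). Substituting k = 93: v_93 = 93 · 9 = 837.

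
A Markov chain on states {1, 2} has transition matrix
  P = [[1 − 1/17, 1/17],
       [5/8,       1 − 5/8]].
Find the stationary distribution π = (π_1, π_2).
π_1 = 85/93, π_2 = 8/93

Solve πP = π with π_1 + π_2 = 1. From πP = π: π_1 · (1 − 1/17) + π_2 · 5/8 = π_1 ⇒ π_2 · 5/8 = π_1 · 1/17 ⇒ π_2/π_1 = (1/17)/(5/8) = 8/85. Together with π_1 + π_2 = 1:
  π_1 = (5/8)/(1/17 + 5/8) = (5/8)/(93/136) = 85/93,
  π_2 = (1/17)/(1/17 + 5/8) = (1/17)/(93/136) = 8/93.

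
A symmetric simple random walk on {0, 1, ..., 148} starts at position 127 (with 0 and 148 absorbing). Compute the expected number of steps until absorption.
E[τ | X_0 = 127] = 2667

Let v_k = E[τ | X_0 = k]. Boundary: v_0 = v_148 = 0. Recurrence: v_k = 1 + (v_{k-1} + v_{k+1})/2 for 1 ≤ k ≤ 147. The particular solution to v_k − (v_{k-1} + v_{k+1})/2 = 1 is v_k = −k^2. Adding homogeneous solution A + B k and matching boundaries gives v_k = k (148 − k). Substituting k = 127: v_127 = 127 · 21 = 2667.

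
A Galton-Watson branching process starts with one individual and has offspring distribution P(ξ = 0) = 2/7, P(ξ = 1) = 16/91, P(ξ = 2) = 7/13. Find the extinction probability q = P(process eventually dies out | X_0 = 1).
q = 26/49

The pgf is f(s) = 2/7 + 16/91·s + 7/13·s². The extinction probability q is the smallest fixed point of f in [0, 1]. Setting s = f(s):
  7/13·s² + (16/91 − 1)·s + 2/7 = 0
  7/13·s² − (2/7 + 7/13)·s + 2/7 = 0
which factors as (s − 1)·(7/13·s − 2/7) = 0, giving roots s = 1 and s = (2/7)/(7/13) = 26/49.
Mean offspring μ = 16/91 + 2·7/13 = 114/91 > 1 (supercritical), so q < 1. The extinction probability is the smaller root: q = (2/7)/(7/13) = 26/49.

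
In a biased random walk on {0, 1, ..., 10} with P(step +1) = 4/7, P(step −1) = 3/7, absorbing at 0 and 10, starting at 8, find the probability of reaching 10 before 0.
P(hit 10 before 0) = (1 − (3/4)^8) / (1 − (3/4)^10) = 134800/141361

Let u_k denote P(reach 10 before 0 | start at k). Boundary: u_0 = 0, u_10 = 1. Recurrence: u_k = 4/7·u_{k+1} + 3/7·u_{k-1} for 1 ≤ k ≤ 9. Try u_k = A + B·r^k with r = q/p = (3/7)/(4/7) = 3/4. Substitution satisfies the recurrence; boundary conditions give:
  u_k = (1 − r^k) / (1 − r^N) = (1 − (3/4)^8) / (1 − (3/4)^10) = 134800/141361.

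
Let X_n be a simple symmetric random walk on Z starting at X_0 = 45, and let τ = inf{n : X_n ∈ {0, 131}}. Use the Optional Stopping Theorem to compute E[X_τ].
E[X_τ] = 45

X_n is a martingale and τ is a bounded-mean stopping time (indeed τ is finite a.s. with bounded expectation since the walk is in a bounded region). By the OST, E[X_τ] = E[X_0] = 45. Equivalently: E[X_τ] = 131 · P(hit 131 first) + 0 · P(hit 0 first) = 131 · (45/131) = 45.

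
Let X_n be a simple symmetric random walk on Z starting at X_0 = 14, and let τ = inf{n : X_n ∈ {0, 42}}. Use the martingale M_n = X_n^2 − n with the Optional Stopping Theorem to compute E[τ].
E[τ] = 392

M_n = X_n^2 − n is a martingale (since E[X_{n+1}^2 | F_n] = X_n^2 + 1). By OST (τ has finite mean in a bounded region), E[M_τ] = E[M_0] = X_0^2 − 0 = 14^2 = 196. Also E[M_τ] = E[X_τ^2] − E[τ]. The walk exits at 0 or 42, with P(hit 42 first) = 14/42, so E[X_τ^2] = 42^2 · 14/42 + 0 = 588. Thus E[τ] = E[X_τ^2] − E[M_τ] = 588 − 196 = 392 = 14(42 − 14) = 392.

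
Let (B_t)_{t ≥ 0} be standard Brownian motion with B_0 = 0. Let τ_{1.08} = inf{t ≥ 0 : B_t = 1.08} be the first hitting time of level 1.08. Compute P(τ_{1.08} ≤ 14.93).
P(τ_{1.08} ≤ 14.93) = 2(1 − Φ(1.08/√14.93)) = 2(1 − Φ(0.2795)) ≈ 0.7799

By the reflection principle for standard BM, P(τ_b ≤ t) = 2 · P(B_t ≥ b). Since B_t ~ N(0, t), P(B_t ≥ 1.08) = 1 − Φ(1.08/√t) = 1 − Φ(1.08/√14.93) = 1 − Φ(0.2795) ≈ 0.38993. Doubling: P(τ_{1.08} ≤ 14.93) ≈ 2 · 0.38993 = 0.77986 ≈ 0.7799.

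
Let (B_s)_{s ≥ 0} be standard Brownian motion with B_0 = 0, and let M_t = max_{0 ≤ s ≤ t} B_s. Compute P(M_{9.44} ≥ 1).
P(M_{9.44} ≥ 1) = 2·P(B_{9.44} ≥ 1) = 2(1 − Φ(1/√9.44)) ≈ 0.7448

By the reflection principle for Brownian motion, P(M_t ≥ a) = 2 · P(B_t ≥ a) for a ≥ 0. Since B_t ~ N(0, t), P(B_t ≥ 1) = 1 − Φ(1/√t) = 1 − Φ(1/√9.44) = 1 − Φ(0.3255). So
  P(M_{9.44} ≥ 1) = 2(1 − Φ(0.3255)) ≈ 0.7448.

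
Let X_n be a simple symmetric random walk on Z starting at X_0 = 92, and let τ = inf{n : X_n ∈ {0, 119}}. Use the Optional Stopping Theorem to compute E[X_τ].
E[X_τ] = 92

X_n is a martingale and τ is a bounded-mean stopping time (indeed τ is finite a.s. with bounded expectation since the walk is in a bounded region). By the OST, E[X_τ] = E[X_0] = 92. Equivalently: E[X_τ] = 119 · P(hit 119 first) + 0 · P(hit 0 first) = 119 · (92/119) = 92.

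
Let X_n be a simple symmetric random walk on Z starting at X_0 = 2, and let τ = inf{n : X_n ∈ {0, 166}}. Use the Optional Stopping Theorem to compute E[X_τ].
E[X_τ] = 2

X_n is a martingale and τ is a bounded-mean stopping time (indeed τ is finite a.s. with bounded expectation since the walk is in a bounded region). By the OST, E[X_τ] = E[X_0] = 2. Equivalently: E[X_τ] = 166 · P(hit 166 first) + 0 · P(hit 0 first) = 166 · (2/166) = 2.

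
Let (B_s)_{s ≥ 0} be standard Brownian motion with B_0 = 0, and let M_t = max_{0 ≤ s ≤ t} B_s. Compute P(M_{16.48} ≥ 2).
P(M_{16.48} ≥ 2) = 2·P(B_{16.48} ≥ 2) = 2(1 − Φ(2/√16.48)) ≈ 0.6222

By the reflection principle for Brownian motion, P(M_t ≥ a) = 2 · P(B_t ≥ a) for a ≥ 0. Since B_t ~ N(0, t), P(B_t ≥ 2) = 1 − Φ(2/√t) = 1 − Φ(2/√16.48) = 1 − Φ(0.4927). So
  P(M_{16.48} ≥ 2) = 2(1 − Φ(0.4927)) ≈ 0.6222.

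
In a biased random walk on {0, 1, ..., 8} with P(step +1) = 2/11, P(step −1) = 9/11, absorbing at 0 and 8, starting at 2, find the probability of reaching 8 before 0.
P(hit 8 before 0) = (1 − (9/2)^2) / (1 − (9/2)^8) = 64/559045

Let u_k denote P(reach 8 before 0 | start at k). Boundary: u_0 = 0, u_8 = 1. Recurrence: u_k = 2/11·u_{k+1} + 9/11·u_{k-1} for 1 ≤ k ≤ 7. Try u_k = A + B·r^k with r = q/p = (9/11)/(2/11) = 9/2. Substitution satisfies the recurrence; boundary conditions give:
  u_k = (1 − r^k) / (1 − r^N) = (1 − (9/2)^2) / (1 − (9/2)^8) = 64/559045.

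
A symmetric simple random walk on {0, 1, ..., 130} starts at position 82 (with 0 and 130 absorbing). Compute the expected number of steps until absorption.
E[τ | X_0 = 82] = 3936

Let v_k = E[τ | X_0 = k]. Boundary: v_0 = v_130 = 0. Recurrence: v_k = 1 + (v_{k-1} + v_{k+1})/2 for 1 ≤ k ≤ 129. The particular solution to v_k − (v_{k-1} + v_{k+1})/2 = 1 is v_k = −k^2. Adding homogeneous solution A + B k and matching boundaries gives v_k = k (130 − k). Substituting k = 82: v_82 = 82 · 48 = 3936.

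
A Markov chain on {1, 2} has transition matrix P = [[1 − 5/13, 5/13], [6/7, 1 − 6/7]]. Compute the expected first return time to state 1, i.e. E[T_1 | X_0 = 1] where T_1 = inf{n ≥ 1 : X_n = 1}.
E[T_1 | X_0 = 1] = 1/π_1 = 113/78

For an irreducible recurrent Markov chain with stationary distribution π, E[T_i | X_0 = i] = 1/π_i (Kac's formula). Here π_1 = (6/7)/(5/13 + 6/7) = (6/7)/(113/91) = 78/113, so E[T_1 | X_0 = 1] = 1/π_1 = (5/13 + 6/7)/(6/7) = (113/91)/(6/7) = 113/78.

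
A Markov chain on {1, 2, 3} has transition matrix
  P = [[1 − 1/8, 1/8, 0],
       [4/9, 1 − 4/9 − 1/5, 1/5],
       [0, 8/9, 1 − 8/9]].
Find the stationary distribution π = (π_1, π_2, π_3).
π = (1280/1721, 360/1721, 81/1721)

This is a birth-death chain on three states, which satisfies detailed balance: π_1 · P_{12} = π_2 · P_{21} and π_2 · P_{23} = π_3 · P_{32}.
From π_1 · 1/8 = π_2 · 4/9: π_2/π_1 = (1/8)/(4/9) = 9/32.
From π_2 · 1/5 = π_3 · 8/9: π_3/π_2 = (1/5)/(8/9) = 9/40.
Take π_1 proportional to 1; then unnormalized π = (1, 9/32, 81/1280). Normalize by dividing by the sum 1721/1280:
  π = (1280/1721, 360/1721, 81/1721).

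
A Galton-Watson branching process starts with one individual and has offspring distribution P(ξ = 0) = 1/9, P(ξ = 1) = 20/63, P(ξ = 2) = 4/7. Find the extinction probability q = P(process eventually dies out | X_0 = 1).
q = 7/36

The pgf is f(s) = 1/9 + 20/63·s + 4/7·s². The extinction probability q is the smallest fixed point of f in [0, 1]. Setting s = f(s):
  4/7·s² + (20/63 − 1)·s + 1/9 = 0
  4/7·s² − (1/9 + 4/7)·s + 1/9 = 0
which factors as (s − 1)·(4/7·s − 1/9) = 0, giving roots s = 1 and s = (1/9)/(4/7) = 7/36.
Mean offspring μ = 20/63 + 2·4/7 = 92/63 > 1 (supercritical), so q < 1. The extinction probability is the smaller root: q = (1/9)/(4/7) = 7/36.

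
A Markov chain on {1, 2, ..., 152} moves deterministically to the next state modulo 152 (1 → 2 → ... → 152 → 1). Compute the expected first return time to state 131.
E[T_131 | X_0 = 131] = 152

The chain cycles deterministically, so starting at state 131 it returns in exactly 152 steps. Equivalently, the stationary distribution is uniform π_j = 1/152 for every state j, so by Kac's formula E[T_131] = 1/π_131 = 152.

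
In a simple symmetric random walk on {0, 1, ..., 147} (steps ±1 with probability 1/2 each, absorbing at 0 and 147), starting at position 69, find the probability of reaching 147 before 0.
P(hit 147 before 0) = 69/147 = 23/49

Let u_k = P(hit 147 before 0 | start at k). Then u_0 = 0, u_147 = 1, and u_k = u_{k-1}/2 + u_{k+1}/2 for 1 ≤ k ≤ 146. This harmonic recurrence is solved by u_k = k/147, giving u_69 = 69/147 = 23/49.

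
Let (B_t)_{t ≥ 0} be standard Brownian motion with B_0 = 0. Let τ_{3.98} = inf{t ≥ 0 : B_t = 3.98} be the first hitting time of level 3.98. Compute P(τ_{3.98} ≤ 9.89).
P(τ_{3.98} ≤ 9.89) = 2(1 − Φ(3.98/√9.89)) = 2(1 − Φ(1.2656)) ≈ 0.2057

By the reflection principle for standard BM, P(τ_b ≤ t) = 2 · P(B_t ≥ b). Since B_t ~ N(0, t), P(B_t ≥ 3.98) = 1 − Φ(3.98/√t) = 1 − Φ(3.98/√9.89) = 1 − Φ(1.2656) ≈ 0.10283. Doubling: P(τ_{3.98} ≤ 9.89) ≈ 2 · 0.10283 = 0.20566 ≈ 0.2057.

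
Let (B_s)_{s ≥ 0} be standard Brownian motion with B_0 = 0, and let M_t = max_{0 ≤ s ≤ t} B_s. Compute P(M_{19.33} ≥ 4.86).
P(M_{19.33} ≥ 4.86) = 2·P(B_{19.33} ≥ 4.86) = 2(1 − Φ(4.86/√19.33)) ≈ 0.2690

By the reflection principle for Brownian motion, P(M_t ≥ a) = 2 · P(B_t ≥ a) for a ≥ 0. Since B_t ~ N(0, t), P(B_t ≥ 4.86) = 1 − Φ(4.86/√t) = 1 − Φ(4.86/√19.33) = 1 − Φ(1.1054). So
  P(M_{19.33} ≥ 4.86) = 2(1 − Φ(1.1054)) ≈ 0.2690.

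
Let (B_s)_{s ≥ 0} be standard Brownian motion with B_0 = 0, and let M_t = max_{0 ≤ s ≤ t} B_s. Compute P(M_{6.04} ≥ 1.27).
P(M_{6.04} ≥ 1.27) = 2·P(B_{6.04} ≥ 1.27) = 2(1 − Φ(1.27/√6.04)) ≈ 0.6053

By the reflection principle for Brownian motion, P(M_t ≥ a) = 2 · P(B_t ≥ a) for a ≥ 0. Since B_t ~ N(0, t), P(B_t ≥ 1.27) = 1 − Φ(1.27/√t) = 1 − Φ(1.27/√6.04) = 1 − Φ(0.5168). So
  P(M_{6.04} ≥ 1.27) = 2(1 − Φ(0.5168)) ≈ 0.6053.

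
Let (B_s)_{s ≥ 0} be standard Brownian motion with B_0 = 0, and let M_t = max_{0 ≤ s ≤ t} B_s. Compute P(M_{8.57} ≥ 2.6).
P(M_{8.57} ≥ 2.6) = 2·P(B_{8.57} ≥ 2.6) = 2(1 − Φ(2.6/√8.57)) ≈ 0.3745

By the reflection principle for Brownian motion, P(M_t ≥ a) = 2 · P(B_t ≥ a) for a ≥ 0. Since B_t ~ N(0, t), P(B_t ≥ 2.6) = 1 − Φ(2.6/√t) = 1 − Φ(2.6/√8.57) = 1 − Φ(0.8881). So
  P(M_{8.57} ≥ 2.6) = 2(1 − Φ(0.8881)) ≈ 0.3745.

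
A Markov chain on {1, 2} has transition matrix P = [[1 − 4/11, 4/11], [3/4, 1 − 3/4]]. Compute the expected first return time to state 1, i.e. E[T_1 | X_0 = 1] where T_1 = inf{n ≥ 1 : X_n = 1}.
E[T_1 | X_0 = 1] = 1/π_1 = 49/33

For an irreducible recurrent Markov chain with stationary distribution π, E[T_i | X_0 = i] = 1/π_i (Kac's formula). Here π_1 = (3/4)/(4/11 + 3/4) = (3/4)/(49/44) = 33/49, so E[T_1 | X_0 = 1] = 1/π_1 = (4/11 + 3/4)/(3/4) = (49/44)/(3/4) = 49/33.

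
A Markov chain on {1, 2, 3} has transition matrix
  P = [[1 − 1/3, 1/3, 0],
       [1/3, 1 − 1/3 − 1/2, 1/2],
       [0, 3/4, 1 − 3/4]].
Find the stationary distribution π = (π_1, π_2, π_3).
π = (3/8, 3/8, 1/4)

This is a birth-death chain on three states, which satisfies detailed balance: π_1 · P_{12} = π_2 · P_{21} and π_2 · P_{23} = π_3 · P_{32}.
From π_1 · 1/3 = π_2 · 1/3: π_2/π_1 = (1/3)/(1/3) = 1.
From π_2 · 1/2 = π_3 · 3/4: π_3/π_2 = (1/2)/(3/4) = 2/3.
Take π_1 proportional to 1; then unnormalized π = (1, 1, 2/3). Normalize by dividing by the sum 8/3:
  π = (3/8, 3/8, 1/4).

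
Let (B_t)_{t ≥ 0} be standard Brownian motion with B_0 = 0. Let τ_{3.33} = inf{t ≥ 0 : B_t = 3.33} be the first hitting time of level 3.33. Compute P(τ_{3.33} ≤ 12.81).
P(τ_{3.33} ≤ 12.81) = 2(1 − Φ(3.33/√12.81)) = 2(1 − Φ(0.9304)) ≈ 0.3522

By the reflection principle for standard BM, P(τ_b ≤ t) = 2 · P(B_t ≥ b). Since B_t ~ N(0, t), P(B_t ≥ 3.33) = 1 − Φ(3.33/√t) = 1 − Φ(3.33/√12.81) = 1 − Φ(0.9304) ≈ 0.17608. Doubling: P(τ_{3.33} ≤ 12.81) ≈ 2 · 0.17608 = 0.35216 ≈ 0.3522.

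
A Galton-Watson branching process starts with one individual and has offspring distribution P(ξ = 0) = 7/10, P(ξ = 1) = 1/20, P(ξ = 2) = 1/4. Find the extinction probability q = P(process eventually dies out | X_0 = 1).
q = 1

Mean offspring μ = 0·7/10 + 1·1/20 + 2·1/4 = 11/20 ≤ 1. For μ ≤ 1 with offspring not concentrated at 1, the Galton-Watson process goes extinct almost surely, so q = 1.
(Algebraic check: The pgf is f(s) = 7/10 + 1/20·s + 1/4·s². The extinction probability q is the smallest fixed point of f in [0, 1]. Setting s = f(s):
  1/4·s² + (1/20 − 1)·s + 7/10 = 0
  1/4·s² − (7/10 + 1/4)·s + 7/10 = 0
which factors as (s − 1)·(1/4·s − 7/10) = 0, giving roots s = 1 and s = (7/10)/(1/4) = 14/5. Since 14/5 ≥ 1, the smallest root in [0, 1] is s = 1.)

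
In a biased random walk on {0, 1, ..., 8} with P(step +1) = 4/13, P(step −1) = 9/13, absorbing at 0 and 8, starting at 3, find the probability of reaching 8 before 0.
P(hit 8 before 0) = (1 − (9/4)^3) / (1 − (9/4)^8) = 136192/8596237

Let u_k denote P(reach 8 before 0 | start at k). Boundary: u_0 = 0, u_8 = 1. Recurrence: u_k = 4/13·u_{k+1} + 9/13·u_{k-1} for 1 ≤ k ≤ 7. Try u_k = A + B·r^k with r = q/p = (9/13)/(4/13) = 9/4. Substitution satisfies the recurrence; boundary conditions give:
  u_k = (1 − r^k) / (1 − r^N) = (1 − (9/4)^3) / (1 − (9/4)^8) = 136192/8596237.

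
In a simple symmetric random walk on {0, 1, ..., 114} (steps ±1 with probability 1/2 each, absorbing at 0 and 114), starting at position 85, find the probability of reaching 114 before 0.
P(hit 114 before 0) = 85/114

Let u_k = P(hit 114 before 0 | start at k). Then u_0 = 0, u_114 = 1, and u_k = u_{k-1}/2 + u_{k+1}/2 for 1 ≤ k ≤ 113. This harmonic recurrence is solved by u_k = k/114, giving u_85 = 85/114.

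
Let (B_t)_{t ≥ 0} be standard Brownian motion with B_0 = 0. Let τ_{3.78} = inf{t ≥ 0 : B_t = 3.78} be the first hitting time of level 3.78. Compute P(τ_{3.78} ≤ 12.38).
P(τ_{3.78} ≤ 12.38) = 2(1 − Φ(3.78/√12.38)) = 2(1 − Φ(1.0743)) ≈ 0.2827

By the reflection principle for standard BM, P(τ_b ≤ t) = 2 · P(B_t ≥ b). Since B_t ~ N(0, t), P(B_t ≥ 3.78) = 1 − Φ(3.78/√t) = 1 − Φ(3.78/√12.38) = 1 − Φ(1.0743) ≈ 0.14134. Doubling: P(τ_{3.78} ≤ 12.38) ≈ 2 · 0.14134 = 0.28268 ≈ 0.2827.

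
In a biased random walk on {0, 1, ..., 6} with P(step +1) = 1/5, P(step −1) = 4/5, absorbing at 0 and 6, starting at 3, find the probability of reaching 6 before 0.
P(hit 6 before 0) = (1 − (4)^3) / (1 − (4)^6) = 1/65

Let u_k denote P(reach 6 before 0 | start at k). Boundary: u_0 = 0, u_6 = 1. Recurrence: u_k = 1/5·u_{k+1} + 4/5·u_{k-1} for 1 ≤ k ≤ 5. Try u_k = A + B·r^k with r = q/p = (4/5)/(1/5) = 4. Substitution satisfies the recurrence; boundary conditions give:
  u_k = (1 − r^k) / (1 − r^N) = (1 − (4)^3) / (1 − (4)^6) = 1/65.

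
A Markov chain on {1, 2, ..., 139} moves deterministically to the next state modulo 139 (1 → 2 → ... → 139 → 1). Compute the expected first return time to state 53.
E[T_53 | X_0 = 53] = 139

The chain cycles deterministically, so starting at state 53 it returns in exactly 139 steps. Equivalently, the stationary distribution is uniform π_j = 1/139 for every state j, so by Kac's formula E[T_53] = 1/π_53 = 139.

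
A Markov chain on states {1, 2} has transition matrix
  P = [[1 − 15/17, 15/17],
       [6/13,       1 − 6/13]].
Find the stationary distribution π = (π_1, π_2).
π_1 = 34/99, π_2 = 65/99

Solve πP = π with π_1 + π_2 = 1. From πP = π: π_1 · (1 − 15/17) + π_2 · 6/13 = π_1 ⇒ π_2 · 6/13 = π_1 · 15/17 ⇒ π_2/π_1 = (15/17)/(6/13) = 65/34. Together with π_1 + π_2 = 1:
  π_1 = (6/13)/(15/17 + 6/13) = (6/13)/(297/221) = 34/99,
  π_2 = (15/17)/(15/17 + 6/13) = (15/17)/(297/221) = 65/99.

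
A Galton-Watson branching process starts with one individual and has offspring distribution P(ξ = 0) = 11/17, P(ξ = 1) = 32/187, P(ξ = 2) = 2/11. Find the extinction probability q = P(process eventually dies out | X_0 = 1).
q = 1

Mean offspring μ = 0·11/17 + 1·32/187 + 2·2/11 = 100/187 ≤ 1. For μ ≤ 1 with offspring not concentrated at 1, the Galton-Watson process goes extinct almost surely, so q = 1.
(Algebraic check: The pgf is f(s) = 11/17 + 32/187·s + 2/11·s². The extinction probability q is the smallest fixed point of f in [0, 1]. Setting s = f(s):
  2/11·s² + (32/187 − 1)·s + 11/17 = 0
  2/11·s² − (11/17 + 2/11)·s + 11/17 = 0
which factors as (s − 1)·(2/11·s − 11/17) = 0, giving roots s = 1 and s = (11/17)/(2/11) = 121/34. Since 121/34 ≥ 1, the smallest root in [0, 1] is s = 1.)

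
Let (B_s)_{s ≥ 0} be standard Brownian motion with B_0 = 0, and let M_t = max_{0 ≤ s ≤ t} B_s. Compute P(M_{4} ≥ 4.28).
P(M_{4} ≥ 4.28) = 2·P(B_{4} ≥ 4.28) = 2(1 − Φ(4.28/√4)) ≈ 0.0324

By the reflection principle for Brownian motion, P(M_t ≥ a) = 2 · P(B_t ≥ a) for a ≥ 0. Since B_t ~ N(0, t), P(B_t ≥ 4.28) = 1 − Φ(4.28/√t) = 1 − Φ(4.28/√4) = 1 − Φ(2.1400). So
  P(M_{4} ≥ 4.28) = 2(1 − Φ(2.1400)) ≈ 0.0324.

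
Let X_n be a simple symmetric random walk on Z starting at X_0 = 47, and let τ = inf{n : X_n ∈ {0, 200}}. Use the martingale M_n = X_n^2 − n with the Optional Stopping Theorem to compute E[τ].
E[τ] = 7191

M_n = X_n^2 − n is a martingale (since E[X_{n+1}^2 | F_n] = X_n^2 + 1). By OST (τ has finite mean in a bounded region), E[M_τ] = E[M_0] = X_0^2 − 0 = 47^2 = 2209. Also E[M_τ] = E[X_τ^2] − E[τ]. The walk exits at 0 or 200, with P(hit 200 first) = 47/200, so E[X_τ^2] = 200^2 · 47/200 + 0 = 9400. Thus E[τ] = E[X_τ^2] − E[M_τ] = 9400 − 2209 = 7191 = 47(200 − 47) = 7191.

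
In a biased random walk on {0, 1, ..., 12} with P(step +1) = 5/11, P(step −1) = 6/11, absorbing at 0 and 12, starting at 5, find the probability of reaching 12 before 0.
P(hit 12 before 0) = (1 − (6/5)^5) / (1 − (6/5)^12) = 363359375/1932641711

Let u_k denote P(reach 12 before 0 | start at k). Boundary: u_0 = 0, u_12 = 1. Recurrence: u_k = 5/11·u_{k+1} + 6/11·u_{k-1} for 1 ≤ k ≤ 11. Try u_k = A + B·r^k with r = q/p = (6/11)/(5/11) = 6/5. Substitution satisfies the recurrence; boundary conditions give:
  u_k = (1 − r^k) / (1 − r^N) = (1 − (6/5)^5) / (1 − (6/5)^12) = 363359375/1932641711.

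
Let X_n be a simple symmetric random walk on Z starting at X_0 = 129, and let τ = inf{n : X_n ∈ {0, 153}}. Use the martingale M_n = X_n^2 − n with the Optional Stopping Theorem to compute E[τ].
E[τ] = 3096

M_n = X_n^2 − n is a martingale (since E[X_{n+1}^2 | F_n] = X_n^2 + 1). By OST (τ has finite mean in a bounded region), E[M_τ] = E[M_0] = X_0^2 − 0 = 129^2 = 16641. Also E[M_τ] = E[X_τ^2] − E[τ]. The walk exits at 0 or 153, with P(hit 153 first) = 129/153, so E[X_τ^2] = 153^2 · 129/153 + 0 = 19737. Thus E[τ] = E[X_τ^2] − E[M_τ] = 19737 − 16641 = 3096 = 129(153 − 129) = 3096.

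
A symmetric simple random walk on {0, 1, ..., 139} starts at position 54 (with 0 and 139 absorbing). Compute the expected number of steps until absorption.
E[τ | X_0 = 54] = 4590

Let v_k = E[τ | X_0 = k]. Boundary: v_0 = v_139 = 0. Recurrence: v_k = 1 + (v_{k-1} + v_{k+1})/2 for 1 ≤ k ≤ 138. The particular solution to v_k − (v_{k-1} + v_{k+1})/2 = 1 is v_k = −k^2. Adding homogeneous solution A + B k and matching boundaries gives v_k = k (139 − k). Substituting k = 54: v_54 = 54 · 85 = 4590.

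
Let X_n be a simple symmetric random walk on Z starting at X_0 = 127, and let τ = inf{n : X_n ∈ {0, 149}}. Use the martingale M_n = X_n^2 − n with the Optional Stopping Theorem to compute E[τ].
E[τ] = 2794

M_n = X_n^2 − n is a martingale (since E[X_{n+1}^2 | F_n] = X_n^2 + 1). By OST (τ has finite mean in a bounded region), E[M_τ] = E[M_0] = X_0^2 − 0 = 127^2 = 16129. Also E[M_τ] = E[X_τ^2] − E[τ]. The walk exits at 0 or 149, with P(hit 149 first) = 127/149, so E[X_τ^2] = 149^2 · 127/149 + 0 = 18923. Thus E[τ] = E[X_τ^2] − E[M_τ] = 18923 − 16129 = 2794 = 127(149 − 127) = 2794.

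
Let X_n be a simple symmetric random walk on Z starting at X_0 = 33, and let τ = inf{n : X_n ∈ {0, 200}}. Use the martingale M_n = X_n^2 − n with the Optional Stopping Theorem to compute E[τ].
E[τ] = 5511

M_n = X_n^2 − n is a martingale (since E[X_{n+1}^2 | F_n] = X_n^2 + 1). By OST (τ has finite mean in a bounded region), E[M_τ] = E[M_0] = X_0^2 − 0 = 33^2 = 1089. Also E[M_τ] = E[X_τ^2] − E[τ]. The walk exits at 0 or 200, with P(hit 200 first) = 33/200, so E[X_τ^2] = 200^2 · 33/200 + 0 = 6600. Thus E[τ] = E[X_τ^2] − E[M_τ] = 6600 − 1089 = 5511 = 33(200 − 33) = 5511.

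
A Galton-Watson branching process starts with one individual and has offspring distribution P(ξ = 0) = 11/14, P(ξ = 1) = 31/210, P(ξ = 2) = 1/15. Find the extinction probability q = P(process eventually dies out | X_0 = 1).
q = 1

Mean offspring μ = 0·11/14 + 1·31/210 + 2·1/15 = 59/210 ≤ 1. For μ ≤ 1 with offspring not concentrated at 1, the Galton-Watson process goes extinct almost surely, so q = 1.
(Algebraic check: The pgf is f(s) = 11/14 + 31/210·s + 1/15·s². The extinction probability q is the smallest fixed point of f in [0, 1]. Setting s = f(s):
  1/15·s² + (31/210 − 1)·s + 11/14 = 0
  1/15·s² − (11/14 + 1/15)·s + 11/14 = 0
which factors as (s − 1)·(1/15·s − 11/14) = 0, giving roots s = 1 and s = (11/14)/(1/15) = 165/14. Since 165/14 ≥ 1, the smallest root in [0, 1] is s = 1.)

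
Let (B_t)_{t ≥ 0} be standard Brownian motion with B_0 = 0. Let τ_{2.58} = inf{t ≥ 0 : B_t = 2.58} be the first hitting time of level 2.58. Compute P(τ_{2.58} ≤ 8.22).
P(τ_{2.58} ≤ 8.22) = 2(1 − Φ(2.58/√8.22)) = 2(1 − Φ(0.8999)) ≈ 0.3682

By the reflection principle for standard BM, P(τ_b ≤ t) = 2 · P(B_t ≥ b). Since B_t ~ N(0, t), P(B_t ≥ 2.58) = 1 − Φ(2.58/√t) = 1 − Φ(2.58/√8.22) = 1 − Φ(0.8999) ≈ 0.18409. Doubling: P(τ_{2.58} ≤ 8.22) ≈ 2 · 0.18409 = 0.36818 ≈ 0.3682.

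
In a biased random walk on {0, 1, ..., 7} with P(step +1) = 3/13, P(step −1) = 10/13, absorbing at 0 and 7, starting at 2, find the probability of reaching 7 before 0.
P(hit 7 before 0) = (1 − (10/3)^2) / (1 − (10/3)^7) = 3159/1428259

Let u_k denote P(reach 7 before 0 | start at k). Boundary: u_0 = 0, u_7 = 1. Recurrence: u_k = 3/13·u_{k+1} + 10/13·u_{k-1} for 1 ≤ k ≤ 6. Try u_k = A + B·r^k with r = q/p = (10/13)/(3/13) = 10/3. Substitution satisfies the recurrence; boundary conditions give:
  u_k = (1 − r^k) / (1 − r^N) = (1 − (10/3)^2) / (1 − (10/3)^7) = 3159/1428259.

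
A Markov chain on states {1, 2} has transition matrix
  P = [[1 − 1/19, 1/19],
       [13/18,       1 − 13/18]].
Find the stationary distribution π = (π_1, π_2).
π_1 = 247/265, π_2 = 18/265

Solve πP = π with π_1 + π_2 = 1. From πP = π: π_1 · (1 − 1/19) + π_2 · 13/18 = π_1 ⇒ π_2 · 13/18 = π_1 · 1/19 ⇒ π_2/π_1 = (1/19)/(13/18) = 18/247. Together with π_1 + π_2 = 1:
  π_1 = (13/18)/(1/19 + 13/18) = (13/18)/(265/342) = 247/265,
  π_2 = (1/19)/(1/19 + 13/18) = (1/19)/(265/342) = 18/265.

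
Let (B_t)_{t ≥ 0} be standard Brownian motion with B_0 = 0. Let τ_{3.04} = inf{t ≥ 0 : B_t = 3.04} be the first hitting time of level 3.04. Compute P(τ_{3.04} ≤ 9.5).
P(τ_{3.04} ≤ 9.5) = 2(1 − Φ(3.04/√9.5)) = 2(1 − Φ(0.9863)) ≈ 0.3240

By the reflection principle for standard BM, P(τ_b ≤ t) = 2 · P(B_t ≥ b). Since B_t ~ N(0, t), P(B_t ≥ 3.04) = 1 − Φ(3.04/√t) = 1 − Φ(3.04/√9.5) = 1 − Φ(0.9863) ≈ 0.16199. Doubling: P(τ_{3.04} ≤ 9.5) ≈ 2 · 0.16199 = 0.32398 ≈ 0.3240.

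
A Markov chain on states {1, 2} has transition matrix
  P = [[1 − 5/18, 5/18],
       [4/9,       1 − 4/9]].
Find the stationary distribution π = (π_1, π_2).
π_1 = 8/13, π_2 = 5/13

Solve πP = π with π_1 + π_2 = 1. From πP = π: π_1 · (1 − 5/18) + π_2 · 4/9 = π_1 ⇒ π_2 · 4/9 = π_1 · 5/18 ⇒ π_2/π_1 = (5/18)/(4/9) = 5/8. Together with π_1 + π_2 = 1:
  π_1 = (4/9)/(5/18 + 4/9) = (4/9)/(13/18) = 8/13,
  π_2 = (5/18)/(5/18 + 4/9) = (5/18)/(13/18) = 5/13.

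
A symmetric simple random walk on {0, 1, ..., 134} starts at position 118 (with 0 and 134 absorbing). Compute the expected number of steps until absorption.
E[τ | X_0 = 118] = 1888

Let v_k = E[τ | X_0 = k]. Boundary: v_0 = v_134 = 0. Recurrence: v_k = 1 + (v_{k-1} + v_{k+1})/2 for 1 ≤ k ≤ 133. The particular solution to v_k − (v_{k-1} + v_{k+1})/2 = 1 is v_k = −k^2. Adding homogeneous solution A + B k and matching boundaries gives v_k = k (134 − k). Substituting k = 118: v_118 = 118 · 16 = 1888.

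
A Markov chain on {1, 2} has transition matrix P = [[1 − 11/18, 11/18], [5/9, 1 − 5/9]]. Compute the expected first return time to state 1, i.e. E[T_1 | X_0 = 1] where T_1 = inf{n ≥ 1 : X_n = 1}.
E[T_1 | X_0 = 1] = 1/π_1 = 21/10

For an irreducible recurrent Markov chain with stationary distribution π, E[T_i | X_0 = i] = 1/π_i (Kac's formula). Here π_1 = (5/9)/(11/18 + 5/9) = (5/9)/(7/6) = 10/21, so E[T_1 | X_0 = 1] = 1/π_1 = (11/18 + 5/9)/(5/9) = (7/6)/(5/9) = 21/10.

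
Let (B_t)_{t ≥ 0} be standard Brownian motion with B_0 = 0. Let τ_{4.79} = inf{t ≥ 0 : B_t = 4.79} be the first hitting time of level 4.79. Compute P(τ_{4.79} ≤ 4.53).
P(τ_{4.79} ≤ 4.53) = 2(1 − Φ(4.79/√4.53)) = 2(1 − Φ(2.2505)) ≈ 0.0244

By the reflection principle for standard BM, P(τ_b ≤ t) = 2 · P(B_t ≥ b). Since B_t ~ N(0, t), P(B_t ≥ 4.79) = 1 − Φ(4.79/√t) = 1 − Φ(4.79/√4.53) = 1 − Φ(2.2505) ≈ 0.01221. Doubling: P(τ_{4.79} ≤ 4.53) ≈ 2 · 0.01221 = 0.02442 ≈ 0.0244.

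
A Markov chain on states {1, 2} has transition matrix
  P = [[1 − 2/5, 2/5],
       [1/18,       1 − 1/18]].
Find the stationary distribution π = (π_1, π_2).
π_1 = 5/41, π_2 = 36/41

Solve πP = π with π_1 + π_2 = 1. From πP = π: π_1 · (1 − 2/5) + π_2 · 1/18 = π_1 ⇒ π_2 · 1/18 = π_1 · 2/5 ⇒ π_2/π_1 = (2/5)/(1/18) = 36/5. Together with π_1 + π_2 = 1:
  π_1 = (1/18)/(2/5 + 1/18) = (1/18)/(41/90) = 5/41,
  π_2 = (2/5)/(2/5 + 1/18) = (2/5)/(41/90) = 36/41.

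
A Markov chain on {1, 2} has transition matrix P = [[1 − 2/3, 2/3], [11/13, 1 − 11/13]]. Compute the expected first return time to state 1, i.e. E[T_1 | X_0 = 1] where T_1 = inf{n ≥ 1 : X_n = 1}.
E[T_1 | X_0 = 1] = 1/π_1 = 59/33

For an irreducible recurrent Markov chain with stationary distribution π, E[T_i | X_0 = i] = 1/π_i (Kac's formula). Here π_1 = (11/13)/(2/3 + 11/13) = (11/13)/(59/39) = 33/59, so E[T_1 | X_0 = 1] = 1/π_1 = (2/3 + 11/13)/(11/13) = (59/39)/(11/13) = 59/33.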